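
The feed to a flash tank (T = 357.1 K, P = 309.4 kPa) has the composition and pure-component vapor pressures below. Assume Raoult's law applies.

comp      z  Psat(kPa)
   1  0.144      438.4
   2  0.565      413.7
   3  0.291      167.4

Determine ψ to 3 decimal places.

ψ = 0.720

Raoult's law: Kᵢ = Pᵢˢᵃᵗ/P = Pᵢˢᵃᵗ/309.4.
  K_1 = 438.4/309.4 = 1.41694, K_2 = 413.7/309.4 = 1.33710, K_3 = 167.4/309.4 = 0.54105
Let ψ = V/F and solve Σ zᵢ(Kᵢ−1)/(1+ψ(Kᵢ−1)) = 0.
Check two-phase: ΣzᵢKᵢ = 1.117 > 1 and Σzᵢ/Kᵢ = 1.062 > 1, so g(0) = 0.117 > 0 and g(1) = -0.062 < 0.
Newton–Raphson from ψ = 0.5:
  ψ = 0.500: g = 0.0393, g' = -0.167 → ψ = 0.735
  ψ = 0.735: g = -0.0029, g' = -0.195 → ψ = 0.720
Converged at ψ = 0.720.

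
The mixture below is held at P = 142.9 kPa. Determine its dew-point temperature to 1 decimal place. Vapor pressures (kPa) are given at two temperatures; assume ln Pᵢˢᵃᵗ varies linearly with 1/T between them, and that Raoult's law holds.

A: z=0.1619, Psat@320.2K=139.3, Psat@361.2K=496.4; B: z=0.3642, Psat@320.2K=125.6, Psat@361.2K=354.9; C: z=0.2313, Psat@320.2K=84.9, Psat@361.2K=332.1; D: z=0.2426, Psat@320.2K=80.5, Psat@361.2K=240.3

Dew-point temperature: Σzᵢ·P/Pᵢˢᵃᵗ(T) = 1. Interpolate ln Pᵢˢᵃᵗ = aᵢ + bᵢ/T.
  T = 320.2 K: ΣzᵢP/Pᵢˢᵃᵗ = 1.4004
  T = 361.2 K: ΣzᵢP/Pᵢˢᵃᵗ = 0.4370
  T = 340.7 K: ΣzᵢP/Pᵢˢᵃᵗ = 0.7537
  T = 330.4 K: ΣzᵢP/Pᵢˢᵃᵗ = 1.0184
  T = 335.5 K: ΣzᵢP/Pᵢˢᵃᵗ = 0.8753
  T = 332.9 K: ΣzᵢP/Pᵢˢᵃᵗ = 0.9450
Interpolating between 330.4 K and 332.9 K gives T ≈ 331.0 K.

T = 331.0 K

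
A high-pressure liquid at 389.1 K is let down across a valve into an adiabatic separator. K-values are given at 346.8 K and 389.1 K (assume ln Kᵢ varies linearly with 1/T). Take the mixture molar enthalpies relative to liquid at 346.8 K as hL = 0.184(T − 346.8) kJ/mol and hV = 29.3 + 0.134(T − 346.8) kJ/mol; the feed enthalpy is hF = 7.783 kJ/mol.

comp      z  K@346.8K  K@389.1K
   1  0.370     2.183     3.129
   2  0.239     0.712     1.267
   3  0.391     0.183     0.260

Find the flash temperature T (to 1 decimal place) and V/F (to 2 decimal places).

T = 358.0 K, V/F = 0.20

Adiabatic flash: solve Rachford–Rice at each trial T, then check hF = ψ·hV(T) + (1−ψ)·hL(T).
  T = 346.8 K: K = (2.183, 0.712, 0.183), RR gives ψ = 0.064, H_out = 1.864 kJ/mol
  T = 389.1 K: K = (3.129, 1.267, 0.260), RR gives ψ = 0.477, H_out = 20.758 kJ/mol
  T = 368.0 K: K = (2.642, 0.966, 0.220), RR gives ψ = 0.301, H_out = 12.406 kJ/mol
  T = 357.4 K: K = (2.408, 0.833, 0.201), RR gives ψ = 0.192, H_out = 7.481 kJ/mol
  T = 362.7 K: K = (2.524, 0.898, 0.211), RR gives ψ = 0.249, H_out = 10.017 kJ/mol
  T = 360.0 K: K = (2.465, 0.865, 0.206), RR gives ψ = 0.221, H_out = 8.745 kJ/mol
  T = 358.7 K: K = (2.437, 0.849, 0.204), RR gives ψ = 0.207, H_out = 8.118 kJ/mol
Linear interpolation between T = 357.4 (H_out = 7.481) and T = 358.7 (H_out = 8.118) on hF = 7.783 gives T ≈ 358.0 K, at which ψ = 0.20.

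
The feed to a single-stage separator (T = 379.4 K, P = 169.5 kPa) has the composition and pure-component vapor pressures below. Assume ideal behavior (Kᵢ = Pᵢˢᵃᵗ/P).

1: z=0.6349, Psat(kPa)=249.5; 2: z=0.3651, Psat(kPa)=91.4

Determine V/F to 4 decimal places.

Raoult's law: Kᵢ = Pᵢˢᵃᵗ/P = Pᵢˢᵃᵗ/169.5.
  K_1 = 249.5/169.5 = 1.471976, K_2 = 91.4/169.5 = 0.539233
Rachford–Rice: g(V/F) = Σ zᵢ(Kᵢ−1)/(1+V/F(Kᵢ−1)) = 0.
Feasibility: ΣzᵢKᵢ = 1.1314, Σzᵢ/Kᵢ = 1.1084 — both > 1, two phases present.
Binary case is linear: z₁(K₁−1)(1+V/F(K₂−1)) + z₂(K₂−1)(1+V/F(K₁−1)) = 0
⇒ V/F = [z₁(K₁−1)+z₂(K₂−1)] / [−(K₁−1)(K₂−1)] = 0.13143/0.21747 = 0.6044

V/F = 0.6044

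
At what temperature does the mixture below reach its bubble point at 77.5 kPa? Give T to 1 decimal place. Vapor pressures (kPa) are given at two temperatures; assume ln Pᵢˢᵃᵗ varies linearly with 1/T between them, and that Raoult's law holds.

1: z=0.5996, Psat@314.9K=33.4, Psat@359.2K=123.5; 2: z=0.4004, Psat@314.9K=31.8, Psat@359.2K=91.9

Bubble-point temperature: ΣzᵢPᵢˢᵃᵗ(T) = P. Interpolate ln Pᵢˢᵃᵗ = aᵢ + bᵢ/T.
  T = 314.9 K: ΣzᵢPᵢˢᵃᵗ = 32.76 kPa
  T = 359.2 K: ΣzᵢPᵢˢᵃᵗ = 110.85 kPa
  T = 337.0 K: ΣzᵢPᵢˢᵃᵗ = 62.53 kPa
  T = 348.1 K: ΣzᵢPᵢˢᵃᵗ = 83.98 kPa
  T = 342.6 K: ΣzᵢPᵢˢᵃᵗ = 72.73 kPa
  T = 345.4 K: ΣzᵢPᵢˢᵃᵗ = 78.30 kPa
Interpolating between 342.6 K and 345.4 K gives T ≈ 345.0 K.

T = 345.0 K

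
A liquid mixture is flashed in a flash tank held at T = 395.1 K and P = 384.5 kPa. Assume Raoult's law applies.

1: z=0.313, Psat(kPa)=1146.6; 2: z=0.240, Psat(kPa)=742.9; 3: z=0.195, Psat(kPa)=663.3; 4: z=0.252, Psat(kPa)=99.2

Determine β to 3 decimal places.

Raoult's law: Kᵢ = Pᵢˢᵃᵗ/P = Pᵢˢᵃᵗ/384.5.
  K_1 = 1146.6/384.5 = 2.98205, K_2 = 742.9/384.5 = 1.93212, K_3 = 663.3/384.5 = 1.72510, K_4 = 99.2/384.5 = 0.25800
Let β = V/F and solve Σ zᵢ(Kᵢ−1)/(1+β(Kᵢ−1)) = 0.
Feasibility: ΣzᵢKᵢ = 1.799, Σzᵢ/Kᵢ = 1.319 — both > 1, two phases present.
Newton–Raphson from β = 0.55:
  β = 0.550: g = 0.2299, g' = -0.821 → β = 0.830
  β = 0.830: g = -0.0378, g' = -1.222 → β = 0.799
  β = 0.799: g = -0.0015, g' = -1.131 → β = 0.798
Converged at β = 0.798.

β = 0.798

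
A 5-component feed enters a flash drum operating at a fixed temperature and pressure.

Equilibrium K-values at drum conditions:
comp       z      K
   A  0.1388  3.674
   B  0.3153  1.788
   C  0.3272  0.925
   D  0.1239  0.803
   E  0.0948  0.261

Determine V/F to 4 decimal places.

Rachford–Rice: g(V/F) = Σ zᵢ(Kᵢ−1)/(1+V/F(Kᵢ−1)) = 0.
Check two-phase: ΣzᵢKᵢ = 1.5006 > 1 and Σzᵢ/Kᵢ = 1.0854 > 1, so g(0) = 0.5006 > 0 and g(1) = -0.0854 < 0.
Iterate (Newton) starting at V/F = 0.5:
  V/F = 0.5000: g = 0.17336, g' = -0.4206 → V/F = 0.9122
  V/F = 0.9122: g = -0.01859, g' = -0.6469 → V/F = 0.8834
  V/F = 0.8834: g = -0.00078, g' = -0.5946 → V/F = 0.8821
Converged at V/F = 0.8821.

V/F = 0.8821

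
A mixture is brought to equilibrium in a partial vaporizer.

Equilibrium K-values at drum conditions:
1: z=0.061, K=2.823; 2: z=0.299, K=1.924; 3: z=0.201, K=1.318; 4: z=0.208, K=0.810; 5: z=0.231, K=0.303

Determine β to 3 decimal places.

Newton iteration, β⁰ = 0.5:
  β = 0.500: g = 0.0115, g' = -0.464 → β = 0.525
Converged at β = 0.525.

β = 0.525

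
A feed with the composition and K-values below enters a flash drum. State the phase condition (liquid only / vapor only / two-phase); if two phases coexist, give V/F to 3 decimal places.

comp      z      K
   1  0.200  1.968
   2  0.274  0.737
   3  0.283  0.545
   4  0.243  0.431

liquid only

ΣzᵢKᵢ = 0.855; Σzᵢ/Kᵢ = 1.556.
Since ΣzᵢKᵢ < 1 the mixture is below its bubble point — single liquid phase.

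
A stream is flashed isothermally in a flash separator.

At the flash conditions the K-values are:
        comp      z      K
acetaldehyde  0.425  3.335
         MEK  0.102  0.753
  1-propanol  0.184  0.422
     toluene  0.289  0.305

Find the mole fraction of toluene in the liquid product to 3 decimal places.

x_toluene = 0.429

Material balance + equilibrium reduce to Σ zᵢ(Kᵢ−1)/(1+V/F(Kᵢ−1)) = 0.
Feasibility: ΣzᵢKᵢ = 1.660, Σzᵢ/Kᵢ = 1.646 — both > 1, two phases present.
Newton iteration, V/F⁰ = 0.42:
  V/F = 0.420: g = 0.0488, g' = -0.984 → V/F = 0.470
Converged at V/F = 0.470.
Compositions from xᵢ = zᵢ/(1+V/F(Kᵢ−1)), yᵢ = Kᵢxᵢ:
  acetaldehyde: x = 0.203, y = 0.676
  MEK: x = 0.115, y = 0.087
  1-propanol: x = 0.253, y = 0.107
  toluene: x = 0.429, y = 0.131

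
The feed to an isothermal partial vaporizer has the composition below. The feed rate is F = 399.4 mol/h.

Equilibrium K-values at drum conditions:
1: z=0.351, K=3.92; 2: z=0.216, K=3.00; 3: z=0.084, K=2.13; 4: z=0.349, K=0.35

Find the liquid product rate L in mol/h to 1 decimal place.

Rachford–Rice: g(V/F) = Σ zᵢ(Kᵢ−1)/(1+V/F(Kᵢ−1)) = 0.
Check two-phase: ΣzᵢKᵢ = 2.325 > 1 and Σzᵢ/Kᵢ = 1.198 > 1, so g(0) = 1.325 > 0 and g(1) = -0.198 < 0.
Newton–Raphson from V/F = 0.51:
  V/F = 0.510: g = 0.3465, g' = -1.068 → V/F = 0.834
  V/F = 0.834: g = 0.0132, g' = -1.107 → V/F = 0.846
Converged at V/F = 0.846.
Then V = V/F·F = 0.8463·399.4 = 338.0 mol/h and L = F − V = 61.4 mol/h.

L = 61.4 mol/h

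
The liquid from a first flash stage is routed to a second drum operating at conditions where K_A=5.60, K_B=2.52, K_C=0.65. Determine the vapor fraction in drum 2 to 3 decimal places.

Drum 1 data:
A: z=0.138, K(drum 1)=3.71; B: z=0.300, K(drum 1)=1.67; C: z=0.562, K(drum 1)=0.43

Drum 1:
Rachford–Rice: g(ψ₁) = Σ zᵢ(Kᵢ−1)/(1+ψ₁(Kᵢ−1)) = 0.
Feasibility: ΣzᵢKᵢ = 1.255, Σzᵢ/Kᵢ = 1.524 — both > 1, two phases present.
Newton iteration, ψ₁⁰ = 0.43:
  ψ₁ = 0.430: g = -0.0956, g' = -0.618 → ψ₁ = 0.275
  ψ₁ = 0.275: g = 0.0039, g' = -0.685 → ψ₁ = 0.281
Converged at ψ₁ = 0.281.
Drum-1 compositions:
  A: x = 0.078, y = 0.291
  B: x = 0.252, y = 0.422
  C: x = 0.669, y = 0.288
Drum-2 feed = drum-1 liquid: z₂ = (0.0783, 0.2525, 0.6692).
Drum 2:
Material balance + equilibrium reduce to Σ zᵢ(Kᵢ−1)/(1+ψ₂(Kᵢ−1)) = 0.
Check two-phase: ΣzᵢKᵢ = 1.510 > 1 and Σzᵢ/Kᵢ = 1.144 > 1, so g(0) = 0.510 > 0 and g(1) = -0.144 < 0.
Newton–Raphson from ψ₂ = 0.5:
  ψ₂ = 0.500: g = 0.0433, g' = -0.461 → ψ₂ = 0.594
  ψ₂ = 0.594: g = 0.0025, g' = -0.411 → ψ₂ = 0.600
Converged at ψ₂ = 0.600.
  A: x = 0.021, y = 0.117
  B: x = 0.132, y = 0.333
  C: x = 0.847, y = 0.551

V/F (drum 2) = 0.600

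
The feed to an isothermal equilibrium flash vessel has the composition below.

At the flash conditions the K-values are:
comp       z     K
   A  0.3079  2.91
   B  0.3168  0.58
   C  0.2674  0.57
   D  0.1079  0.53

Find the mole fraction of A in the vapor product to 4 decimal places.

y_A = 0.5366

Material balance + equilibrium reduce to Σ zᵢ(Kᵢ−1)/(1+β(Kᵢ−1)) = 0.
g(0) = ΣzᵢKᵢ − 1 = 0.2893 and g(1) = 1 − Σzᵢ/Kᵢ = -0.3247, so a root lies in (0, 1).
Newton–Raphson from β = 0.4:
  β = 0.4000: g = -0.02786, g' = -0.5500 → β = 0.3493
  β = 0.3493: g = 0.00081, g' = -0.5834 → β = 0.3507
Converged at β = 0.3507.
Compositions from xᵢ = zᵢ/(1+β(Kᵢ−1)), yᵢ = Kᵢxᵢ:
  A: x = 0.1844, y = 0.5366
  B: x = 0.3715, y = 0.2155
  C: x = 0.3149, y = 0.1795
  D: x = 0.1292, y = 0.0685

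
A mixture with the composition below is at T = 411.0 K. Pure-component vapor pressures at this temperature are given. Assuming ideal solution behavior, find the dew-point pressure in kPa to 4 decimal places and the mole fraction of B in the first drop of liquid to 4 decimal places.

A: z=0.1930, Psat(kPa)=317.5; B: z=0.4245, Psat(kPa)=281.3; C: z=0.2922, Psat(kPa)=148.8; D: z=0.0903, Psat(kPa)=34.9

Pdew = 149.9691 kPa, x_B = 0.2263

At the dew point ψ → 1, so Σzᵢ/Kᵢ = 1 with Kᵢ = Pᵢˢᵃᵗ/P ⇒ 1/P = Σzᵢ/Pᵢˢᵃᵗ.
1/P = 0.1930/317.5 + 0.4245/281.3 + 0.2922/148.8 + 0.0903/34.9 = 0.0066680 ⇒ P = 149.9691 kPa
xᵢ = zᵢP/Pᵢˢᵃᵗ ⇒ x_B = 0.4245·149.9691/281.3 = 0.2263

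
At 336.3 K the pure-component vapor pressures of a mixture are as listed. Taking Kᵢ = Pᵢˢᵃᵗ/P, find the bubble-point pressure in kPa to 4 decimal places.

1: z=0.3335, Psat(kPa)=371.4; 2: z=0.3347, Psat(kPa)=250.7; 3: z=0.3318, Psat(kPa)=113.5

Pbub = 245.4305 kPa

At the bubble point ψ → 0, so ΣzᵢKᵢ = 1 with Kᵢ = Pᵢˢᵃᵗ/P ⇒ P = ΣzᵢPᵢˢᵃᵗ.
P = 0.3335·371.4 + 0.3347·250.7 + 0.3318·113.5 = 245.4305 kPa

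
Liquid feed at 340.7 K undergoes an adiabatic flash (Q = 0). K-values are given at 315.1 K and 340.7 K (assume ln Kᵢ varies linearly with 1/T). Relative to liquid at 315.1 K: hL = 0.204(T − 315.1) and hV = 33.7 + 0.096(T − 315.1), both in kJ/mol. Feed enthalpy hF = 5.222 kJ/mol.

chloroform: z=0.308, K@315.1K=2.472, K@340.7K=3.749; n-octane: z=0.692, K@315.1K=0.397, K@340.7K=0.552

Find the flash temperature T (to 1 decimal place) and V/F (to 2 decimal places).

Adiabatic flash: solve Rachford–Rice at each trial T, then check hF = ψ·hV(T) + (1−ψ)·hL(T).
  T = 315.1 K: K = (2.472, 0.397), RR gives ψ = 0.041, H_out = 1.371 kJ/mol
  T = 340.7 K: K = (3.749, 0.552), RR gives ψ = 0.436, H_out = 18.703 kJ/mol
  T = 327.9 K: K = (3.069, 0.471), RR gives ψ = 0.248, H_out = 10.624 kJ/mol
  T = 321.5 K: K = (2.760, 0.433), RR gives ψ = 0.150, H_out = 6.268 kJ/mol
  T = 318.3 K: K = (2.614, 0.415), RR gives ψ = 0.098, H_out = 3.907 kJ/mol
  T = 319.9 K: K = (2.686, 0.424), RR gives ψ = 0.124, H_out = 5.106 kJ/mol
Linear interpolation between T = 319.9 (H_out = 5.106) and T = 321.5 (H_out = 6.268) on hF = 5.222 gives T ≈ 320.1 K, at which ψ = 0.13.

T = 320.1 K, V/F = 0.13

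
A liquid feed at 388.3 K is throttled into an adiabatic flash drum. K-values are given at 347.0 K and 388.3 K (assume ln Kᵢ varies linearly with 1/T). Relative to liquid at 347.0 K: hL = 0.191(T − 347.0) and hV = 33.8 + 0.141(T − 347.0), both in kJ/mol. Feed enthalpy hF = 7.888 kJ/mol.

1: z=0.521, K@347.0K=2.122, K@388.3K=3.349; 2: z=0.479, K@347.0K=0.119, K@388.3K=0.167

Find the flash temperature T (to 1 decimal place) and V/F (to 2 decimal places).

T = 351.5 K, V/F = 0.21

Adiabatic flash: solve Rachford–Rice at each trial T, then check hF = ψ·hV(T) + (1−ψ)·hL(T).
  T = 347.0 K: K = (2.122, 0.119), RR gives ψ = 0.164, H_out = 5.559 kJ/mol
  T = 388.3 K: K = (3.349, 0.167), RR gives ψ = 0.422, H_out = 21.266 kJ/mol
  T = 367.6 K: K = (2.699, 0.142), RR gives ψ = 0.325, H_out = 14.599 kJ/mol
  T = 357.3 K: K = (2.401, 0.130), RR gives ψ = 0.257, H_out = 10.533 kJ/mol
  T = 352.1 K: K = (2.258, 0.125), RR gives ψ = 0.214, H_out = 8.167 kJ/mol
  T = 349.6 K: K = (2.191, 0.122), RR gives ψ = 0.191, H_out = 6.929 kJ/mol
  T = 350.9 K: K = (2.226, 0.123), RR gives ψ = 0.203, H_out = 7.582 kJ/mol
Linear interpolation between T = 350.9 (H_out = 7.582) and T = 352.1 (H_out = 8.167) on hF = 7.888 gives T ≈ 351.5 K, at which ψ = 0.21.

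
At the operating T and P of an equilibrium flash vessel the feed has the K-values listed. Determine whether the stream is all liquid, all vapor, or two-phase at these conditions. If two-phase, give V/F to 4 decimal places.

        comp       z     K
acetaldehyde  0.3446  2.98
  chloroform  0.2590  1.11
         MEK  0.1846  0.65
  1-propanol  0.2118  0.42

ΣzᵢKᵢ = 1.5233; Σzᵢ/Kᵢ = 1.1373.
Both exceed 1, so a two-phase solution exists.
Material balance + equilibrium reduce to Σ zᵢ(Kᵢ−1)/(1+ψ(Kᵢ−1)) = 0.
Newton iteration, ψ⁰ = 0.5:
  ψ = 0.5000: g = 0.11854, g' = -0.5185 → ψ = 0.7286
  ψ = 0.7286: g = 0.00623, g' = -0.4836 → ψ = 0.7415
Converged at ψ = 0.7415.

two-phase, V/F = 0.7415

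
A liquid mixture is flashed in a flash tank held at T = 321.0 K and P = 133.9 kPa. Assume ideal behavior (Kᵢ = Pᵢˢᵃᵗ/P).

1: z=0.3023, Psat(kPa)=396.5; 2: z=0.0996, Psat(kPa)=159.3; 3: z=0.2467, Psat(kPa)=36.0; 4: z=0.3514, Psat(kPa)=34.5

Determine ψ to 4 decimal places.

ψ = 0.1325

Raoult's law: Kᵢ = Pᵢˢᵃᵗ/P = Pᵢˢᵃᵗ/133.9.
  K_1 = 396.5/133.9 = 2.961165, K_2 = 159.3/133.9 = 1.189694, K_3 = 36.0/133.9 = 0.268857, K_4 = 34.5/133.9 = 0.257655
Let ψ = V/F and solve Σ zᵢ(Kᵢ−1)/(1+ψ(Kᵢ−1)) = 0.
Feasibility: ΣzᵢKᵢ = 1.1705, Σzᵢ/Kᵢ = 2.4672 — both > 1, two phases present.
Newton iteration, ψ⁰ = 0.64:
  ψ = 0.6400: g = -0.55623, g' = -1.4002 → ψ = 0.2427
  ψ = 0.2427: g = -0.11777, g' = -1.0200 → ψ = 0.1273
  ψ = 0.1273: g = 0.00593, g' = -1.1445 → ψ = 0.1325
Converged at ψ = 0.1325.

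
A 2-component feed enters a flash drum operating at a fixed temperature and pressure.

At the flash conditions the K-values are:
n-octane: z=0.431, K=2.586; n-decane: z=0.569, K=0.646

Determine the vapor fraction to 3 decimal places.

Material balance + equilibrium reduce to Σ zᵢ(Kᵢ−1)/(1+ψ(Kᵢ−1)) = 0.
Check two-phase: ΣzᵢKᵢ = 1.482 > 1 and Σzᵢ/Kᵢ = 1.047 > 1, so g(0) = 0.482 > 0 and g(1) = -0.047 < 0.
Binary case is linear: z₁(K₁−1)(1+ψ(K₂−1)) + z₂(K₂−1)(1+ψ(K₁−1)) = 0
⇒ ψ = [z₁(K₁−1)+z₂(K₂−1)] / [−(K₁−1)(K₂−1)] = 0.4821/0.5614 = 0.859

ψ = 0.859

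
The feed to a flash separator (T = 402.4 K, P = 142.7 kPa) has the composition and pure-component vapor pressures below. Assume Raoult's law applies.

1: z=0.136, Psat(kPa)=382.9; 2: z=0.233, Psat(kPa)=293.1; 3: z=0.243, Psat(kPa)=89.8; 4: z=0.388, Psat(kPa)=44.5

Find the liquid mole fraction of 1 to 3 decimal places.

Raoult's law: Kᵢ = Pᵢˢᵃᵗ/P = Pᵢˢᵃᵗ/142.7.
  K_1 = 382.9/142.7 = 2.68325, K_2 = 293.1/142.7 = 2.05396, K_3 = 89.8/142.7 = 0.62929, K_4 = 44.5/142.7 = 0.31184
Rachford–Rice: g(V/F) = Σ zᵢ(Kᵢ−1)/(1+V/F(Kᵢ−1)) = 0.
g(0) = ΣzᵢKᵢ − 1 = 0.117 and g(1) = 1 − Σzᵢ/Kᵢ = -0.794, so a root lies in (0, 1).
Iterate (Newton) starting at V/F = 0.65:
  V/F = 0.650: g = -0.3467, g' = -0.838 → V/F = 0.236
  V/F = 0.236: g = -0.0573, g' = -0.665 → V/F = 0.150
  V/F = 0.150: g = 0.0015, g' = -0.704 → V/F = 0.152
Converged at V/F = 0.152.
Compositions from xᵢ = zᵢ/(1+V/F(Kᵢ−1)), yᵢ = Kᵢxᵢ:
  1: x = 0.108, y = 0.290
  2: x = 0.201, y = 0.412
  3: x = 0.258, y = 0.162
  4: x = 0.433, y = 0.135

x_1 = 0.108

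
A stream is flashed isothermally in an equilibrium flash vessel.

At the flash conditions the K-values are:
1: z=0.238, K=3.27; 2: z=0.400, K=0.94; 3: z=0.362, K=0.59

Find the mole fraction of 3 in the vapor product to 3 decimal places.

Newton–Raphson from β = 0.58:
  β = 0.580: g = 0.0136, g' = -0.335 → β = 0.621
Converged at β = 0.621.
Compositions from xᵢ = zᵢ/(1+β(Kᵢ−1)), yᵢ = Kᵢxᵢ:
  1: x = 0.099, y = 0.323
  2: x = 0.415, y = 0.391
  3: x = 0.486, y = 0.287

y_3 = 0.287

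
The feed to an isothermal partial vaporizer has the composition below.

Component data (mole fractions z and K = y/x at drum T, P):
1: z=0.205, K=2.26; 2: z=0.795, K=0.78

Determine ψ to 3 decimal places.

Rachford–Rice: g(ψ) = Σ zᵢ(Kᵢ−1)/(1+ψ(Kᵢ−1)) = 0.
Check two-phase: ΣzᵢKᵢ = 1.083 > 1 and Σzᵢ/Kᵢ = 1.110 > 1, so g(0) = 0.083 > 0 and g(1) = -0.110 < 0.
Binary case is linear: z₁(K₁−1)(1+ψ(K₂−1)) + z₂(K₂−1)(1+ψ(K₁−1)) = 0
⇒ ψ = [z₁(K₁−1)+z₂(K₂−1)] / [−(K₁−1)(K₂−1)] = 0.0834/0.2772 = 0.301

ψ = 0.301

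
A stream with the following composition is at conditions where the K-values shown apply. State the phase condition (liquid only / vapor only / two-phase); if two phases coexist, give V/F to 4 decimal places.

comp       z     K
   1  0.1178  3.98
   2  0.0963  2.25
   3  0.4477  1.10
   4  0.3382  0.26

ΣzᵢKᵢ = 1.2659; Σzᵢ/Kᵢ = 1.7802.
Both exceed 1, so a two-phase solution exists.
Let ψ = V/F and solve Σ zᵢ(Kᵢ−1)/(1+ψ(Kᵢ−1)) = 0.
Newton–Raphson from ψ = 0.5:
  ψ = 0.5000: g = -0.13955, g' = -0.6964 → ψ = 0.2996
  ψ = 0.2996: g = -0.00505, g' = -0.6816 → ψ = 0.2922
Converged at ψ = 0.2922.

two-phase, V/F = 0.2922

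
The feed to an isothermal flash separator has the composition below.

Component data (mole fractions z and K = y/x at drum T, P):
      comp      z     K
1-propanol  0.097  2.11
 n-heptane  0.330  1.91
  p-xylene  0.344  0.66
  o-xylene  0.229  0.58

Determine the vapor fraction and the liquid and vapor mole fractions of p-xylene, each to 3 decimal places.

Let ψ = V/F and solve Σ zᵢ(Kᵢ−1)/(1+ψ(Kᵢ−1)) = 0.
Check two-phase: ΣzᵢKᵢ = 1.195 > 1 and Σzᵢ/Kᵢ = 1.135 > 1, so g(0) = 0.195 > 0 and g(1) = -0.135 < 0.
Newton iteration, ψ⁰ = 0.67:
  ψ = 0.670: g = -0.0370, g' = -0.290 → ψ = 0.542
  ψ = 0.542: g = 0.0003, g' = -0.297 → ψ = 0.543
Converged at ψ = 0.543.
Compositions from xᵢ = zᵢ/(1+ψ(Kᵢ−1)), yᵢ = Kᵢxᵢ:
  1-propanol: x = 0.061, y = 0.128
  n-heptane: x = 0.221, y = 0.422
  p-xylene: x = 0.422, y = 0.278
  o-xylene: x = 0.297, y = 0.172

ψ = 0.543, x_p-xylene = 0.422, y_p-xylene = 0.278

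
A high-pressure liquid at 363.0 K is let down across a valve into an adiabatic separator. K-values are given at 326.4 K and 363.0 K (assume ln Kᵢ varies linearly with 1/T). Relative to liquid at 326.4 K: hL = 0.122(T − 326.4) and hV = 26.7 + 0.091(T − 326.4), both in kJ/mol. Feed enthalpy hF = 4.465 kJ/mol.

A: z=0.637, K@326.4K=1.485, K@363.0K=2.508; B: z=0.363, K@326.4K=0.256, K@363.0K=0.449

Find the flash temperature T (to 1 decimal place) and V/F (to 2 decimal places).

T = 327.8 K, V/F = 0.16

Adiabatic flash: solve Rachford–Rice at each trial T, then check hF = ψ·hV(T) + (1−ψ)·hL(T).
  T = 326.4 K: K = (1.485, 0.256), RR gives ψ = 0.108, H_out = 2.876 kJ/mol
  T = 363.0 K: K = (2.508, 0.449), RR gives ψ = 0.915, H_out = 27.867 kJ/mol
  T = 344.7 K: K = (1.957, 0.344), RR gives ψ = 0.592, H_out = 17.700 kJ/mol
  T = 335.5 K: K = (1.710, 0.298), RR gives ψ = 0.396, H_out = 11.564 kJ/mol
  T = 330.9 K: K = (1.594, 0.276), RR gives ψ = 0.269, H_out = 7.685 kJ/mol
  T = 328.6 K: K = (1.538, 0.266), RR gives ψ = 0.192, H_out = 5.389 kJ/mol
Linear interpolation between T = 326.4 (H_out = 2.876) and T = 328.6 (H_out = 5.389) on hF = 4.465 gives T ≈ 327.8 K, at which ψ = 0.16.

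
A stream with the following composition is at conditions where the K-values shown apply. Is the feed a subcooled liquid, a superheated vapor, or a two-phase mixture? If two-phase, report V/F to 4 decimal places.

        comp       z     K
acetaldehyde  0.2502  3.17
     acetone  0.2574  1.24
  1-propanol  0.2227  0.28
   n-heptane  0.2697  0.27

ΣzᵢKᵢ = 1.2475; Σzᵢ/Kᵢ = 2.0808.
Both exceed 1, so a two-phase solution exists.
Rachford–Rice: g(ψ) = Σ zᵢ(Kᵢ−1)/(1+ψ(Kᵢ−1)) = 0.
Newton iteration, ψ⁰ = 0.5:
  ψ = 0.5000: g = -0.24503, g' = -0.9211 → ψ = 0.2340
  ψ = 0.2340: g = -0.01168, g' = -0.9076 → ψ = 0.2211
  ψ = 0.2211: g = 0.00007, g' = -0.9191 → ψ = 0.2212
Converged at ψ = 0.2212.

two-phase, V/F = 0.2212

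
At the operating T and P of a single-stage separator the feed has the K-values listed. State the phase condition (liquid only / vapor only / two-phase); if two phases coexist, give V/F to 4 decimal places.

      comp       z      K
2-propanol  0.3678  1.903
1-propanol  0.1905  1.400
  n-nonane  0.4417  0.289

ΣzᵢKᵢ = 1.0943; Σzᵢ/Kᵢ = 1.8577.
Both exceed 1, so a two-phase solution exists.
Rachford–Rice: g(ψ) = Σ zᵢ(Kᵢ−1)/(1+ψ(Kᵢ−1)) = 0.
Newton–Raphson from ψ = 0.36:
  ψ = 0.3600: g = -0.10483, g' = -0.5974 → ψ = 0.1845
  ψ = 0.1845: g = -0.00583, g' = -0.5426 → ψ = 0.1738
Converged at ψ = 0.1738.

two-phase, V/F = 0.1738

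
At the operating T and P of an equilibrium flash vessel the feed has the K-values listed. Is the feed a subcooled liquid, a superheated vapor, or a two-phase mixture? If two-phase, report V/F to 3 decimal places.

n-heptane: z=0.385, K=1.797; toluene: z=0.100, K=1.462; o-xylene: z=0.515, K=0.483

two-phase, V/F = 0.227

ΣzᵢKᵢ = 1.087; Σzᵢ/Kᵢ = 1.349.
Both exceed 1, so a two-phase solution exists.
Newton iteration, ψ⁰ = 0.5:
  ψ = 0.500: g = -0.1021, g' = -0.389 → ψ = 0.238
  ψ = 0.238: g = -0.0040, g' = -0.369 → ψ = 0.227
Converged at ψ = 0.227.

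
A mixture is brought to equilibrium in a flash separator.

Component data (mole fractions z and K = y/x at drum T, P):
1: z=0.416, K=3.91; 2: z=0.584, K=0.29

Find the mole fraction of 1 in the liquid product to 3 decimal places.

Rachford–Rice: g(ψ) = Σ zᵢ(Kᵢ−1)/(1+ψ(Kᵢ−1)) = 0.
Feasibility: ΣzᵢKᵢ = 1.796, Σzᵢ/Kᵢ = 2.120 — both > 1, two phases present.
Binary case is linear: z₁(K₁−1)(1+ψ(K₂−1)) + z₂(K₂−1)(1+ψ(K₁−1)) = 0
⇒ ψ = [z₁(K₁−1)+z₂(K₂−1)] / [−(K₁−1)(K₂−1)] = 0.7959/2.0661 = 0.385
Compositions from xᵢ = zᵢ/(1+ψ(Kᵢ−1)), yᵢ = Kᵢxᵢ:
  1: x = 0.196, y = 0.767
  2: x = 0.804, y = 0.233

x_1 = 0.196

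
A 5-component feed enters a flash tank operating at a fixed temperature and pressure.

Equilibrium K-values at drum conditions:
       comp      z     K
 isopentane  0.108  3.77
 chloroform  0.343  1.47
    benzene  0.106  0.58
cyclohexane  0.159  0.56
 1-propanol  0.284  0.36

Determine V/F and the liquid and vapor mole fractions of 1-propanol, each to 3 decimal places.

Rachford–Rice: g(V/F) = Σ zᵢ(Kᵢ−1)/(1+V/F(Kᵢ−1)) = 0.
g(0) = ΣzᵢKᵢ − 1 = 0.164 and g(1) = 1 − Σzᵢ/Kᵢ = -0.518, so a root lies in (0, 1).
Newton iteration, V/F⁰ = 0.5:
  V/F = 0.500: g = -0.1574, g' = -0.527 → V/F = 0.202
  V/F = 0.202: g = 0.0051, g' = -0.617 → V/F = 0.210
Converged at V/F = 0.210.
Compositions from xᵢ = zᵢ/(1+V/F(Kᵢ−1)), yᵢ = Kᵢxᵢ:
  isopentane: x = 0.068, y = 0.257
  chloroform: x = 0.312, y = 0.459
  benzene: x = 0.116, y = 0.067
  cyclohexane: x = 0.175, y = 0.098
  1-propanol: x = 0.328, y = 0.118

V/F = 0.210, x_1-propanol = 0.328, y_1-propanol = 0.118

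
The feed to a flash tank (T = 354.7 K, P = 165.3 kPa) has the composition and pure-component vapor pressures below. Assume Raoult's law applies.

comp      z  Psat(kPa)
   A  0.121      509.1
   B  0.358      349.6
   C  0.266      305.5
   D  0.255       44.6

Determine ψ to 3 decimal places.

ψ = 0.792

Raoult's law: Kᵢ = Pᵢˢᵃᵗ/P = Pᵢˢᵃᵗ/165.3.
  K_A = 509.1/165.3 = 3.07985, K_B = 349.6/165.3 = 2.11494, K_C = 305.5/165.3 = 1.84815, K_D = 44.6/165.3 = 0.26981
Rachford–Rice: g(ψ) = Σ zᵢ(Kᵢ−1)/(1+ψ(Kᵢ−1)) = 0.
Check two-phase: ΣzᵢKᵢ = 1.690 > 1 and Σzᵢ/Kᵢ = 1.298 > 1, so g(0) = 0.690 > 0 and g(1) = -0.298 < 0.
Newton–Raphson from ψ = 0.33:
  ψ = 0.330: g = 0.3720, g' = -0.775 → ψ = 0.810
  ψ = 0.810: g = -0.0187, g' = -1.078 → ψ = 0.793
  ψ = 0.793: g = -0.0004, g' = -1.035 → ψ = 0.792
Converged at ψ = 0.792.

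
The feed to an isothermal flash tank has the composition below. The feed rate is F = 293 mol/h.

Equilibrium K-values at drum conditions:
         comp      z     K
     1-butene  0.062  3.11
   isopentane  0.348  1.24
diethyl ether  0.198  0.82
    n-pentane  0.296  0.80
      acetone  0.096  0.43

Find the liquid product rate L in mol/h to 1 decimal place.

Material balance + equilibrium reduce to Σ zᵢ(Kᵢ−1)/(1+V/F(Kᵢ−1)) = 0.
Check two-phase: ΣzᵢKᵢ = 1.065 > 1 and Σzᵢ/Kᵢ = 1.135 > 1, so g(0) = 0.065 > 0 and g(1) = -0.135 < 0.
Newton iteration, V/F⁰ = 0.5:
  V/F = 0.500: g = -0.0432, g' = -0.165 → V/F = 0.237
  V/F = 0.237: g = 0.0035, g' = -0.202 → V/F = 0.255
Converged at V/F = 0.255.
Then V = V/F·F = 0.2550·293 = 74.7 mol/h and L = F − V = 218.3 mol/h.

L = 218.3 mol/h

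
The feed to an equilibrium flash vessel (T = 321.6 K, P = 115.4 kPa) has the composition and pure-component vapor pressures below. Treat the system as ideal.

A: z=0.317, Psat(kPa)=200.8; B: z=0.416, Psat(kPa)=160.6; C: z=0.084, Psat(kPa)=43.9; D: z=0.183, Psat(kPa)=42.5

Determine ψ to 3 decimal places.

ψ = 0.662

Raoult's law: Kᵢ = Pᵢˢᵃᵗ/P = Pᵢˢᵃᵗ/115.4.
  K_A = 200.8/115.4 = 1.74003, K_B = 160.6/115.4 = 1.39168, K_C = 43.9/115.4 = 0.38042, K_D = 42.5/115.4 = 0.36828
Let ψ = V/F and solve Σ zᵢ(Kᵢ−1)/(1+ψ(Kᵢ−1)) = 0.
Feasibility: ΣzᵢKᵢ = 1.230, Σzᵢ/Kᵢ = 1.199 — both > 1, two phases present.
Newton iteration, ψ⁰ = 0.5:
  ψ = 0.500: g = 0.0631, g' = -0.361 → ψ = 0.675
  ψ = 0.675: g = -0.0056, g' = -0.434 → ψ = 0.662
Converged at ψ = 0.662.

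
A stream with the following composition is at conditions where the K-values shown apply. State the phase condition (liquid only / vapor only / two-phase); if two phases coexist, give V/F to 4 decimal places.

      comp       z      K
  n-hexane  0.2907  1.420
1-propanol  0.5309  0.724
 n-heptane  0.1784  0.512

liquid only

ΣzᵢKᵢ = 0.8885; Σzᵢ/Kᵢ = 1.2864.
Since ΣzᵢKᵢ < 1 the mixture is below its bubble point — single liquid phase.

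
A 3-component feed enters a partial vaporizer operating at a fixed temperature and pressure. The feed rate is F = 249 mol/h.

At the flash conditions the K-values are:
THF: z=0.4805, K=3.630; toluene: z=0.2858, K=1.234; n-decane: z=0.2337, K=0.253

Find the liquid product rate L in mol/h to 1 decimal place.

L = 43.6 mol/h

Let ψ = V/F and solve Σ zᵢ(Kᵢ−1)/(1+ψ(Kᵢ−1)) = 0.
g(0) = ΣzᵢKᵢ − 1 = 1.1560 and g(1) = 1 − Σzᵢ/Kᵢ = -0.2877, so a root lies in (0, 1).
Newton iteration, ψ⁰ = 0.64:
  ψ = 0.6400: g = 0.19466, g' = -0.9522 → ψ = 0.8444
  ψ = 0.8444: g = -0.02463, g' = -1.2879 → ψ = 0.8253
  ψ = 0.8253: g = -0.00058, g' = -1.2283 → ψ = 0.8248
Converged at ψ = 0.8248.
Then V = ψ·F = 0.8248·249 = 205.4 mol/h and L = F − V = 43.6 mol/h.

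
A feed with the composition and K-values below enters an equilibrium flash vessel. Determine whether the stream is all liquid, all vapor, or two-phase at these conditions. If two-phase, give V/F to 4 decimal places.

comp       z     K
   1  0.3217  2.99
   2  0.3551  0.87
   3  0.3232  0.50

two-phase, V/F = 0.6250

ΣzᵢKᵢ = 1.4324; Σzᵢ/Kᵢ = 1.1622.
Both exceed 1, so a two-phase solution exists.
Newton–Raphson from ψ = 0.5:
  ψ = 0.5000: g = 0.05605, g' = -0.4706 → ψ = 0.6191
  ψ = 0.6191: g = 0.00256, g' = -0.4323 → ψ = 0.6250
Converged at ψ = 0.6250.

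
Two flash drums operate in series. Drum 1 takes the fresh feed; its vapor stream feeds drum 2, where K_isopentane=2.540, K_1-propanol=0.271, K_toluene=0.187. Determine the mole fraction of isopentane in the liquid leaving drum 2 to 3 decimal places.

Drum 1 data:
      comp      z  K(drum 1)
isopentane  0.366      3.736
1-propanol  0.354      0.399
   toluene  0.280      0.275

Drum 1:
Iterate (Newton) starting at ψ₁ = 0.45:
  ψ₁ = 0.450: g = -0.1441, g' = -1.115 → ψ₁ = 0.321
  ψ₁ = 0.321: g = 0.0053, g' = -1.223 → ψ₁ = 0.325
Converged at ψ₁ = 0.325.
Drum-1 compositions:
  isopentane: x = 0.194, y = 0.724
  1-propanol: x = 0.440, y = 0.176
  toluene: x = 0.366, y = 0.101
Drum-2 feed = drum-1 vapor: z₂ = (0.7237, 0.1755, 0.1007).
Drum 2:
Let ψ₂ = V/F and solve Σ zᵢ(Kᵢ−1)/(1+ψ₂(Kᵢ−1)) = 0.
Check two-phase: ΣzᵢKᵢ = 1.905 > 1 and Σzᵢ/Kᵢ = 1.471 > 1, so g(0) = 0.905 > 0 and g(1) = -0.471 < 0.
Newton–Raphson from ψ₂ = 0.56:
  ψ₂ = 0.560: g = 0.2318, g' = -0.986 → ψ₂ = 0.795
  ψ₂ = 0.795: g = -0.0352, g' = -1.408 → ψ₂ = 0.770
  ψ₂ = 0.770: g = -0.0011, g' = -1.321 → ψ₂ = 0.769
Converged at ψ₂ = 0.769.
  isopentane: x = 0.331, y = 0.841
  1-propanol: x = 0.400, y = 0.108
  toluene: x = 0.269, y = 0.050

x_isopentane (drum 2) = 0.331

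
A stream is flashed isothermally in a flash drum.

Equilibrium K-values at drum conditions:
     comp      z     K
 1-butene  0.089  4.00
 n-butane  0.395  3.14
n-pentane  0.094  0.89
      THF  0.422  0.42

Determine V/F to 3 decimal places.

Rachford–Rice: g(V/F) = Σ zᵢ(Kᵢ−1)/(1+V/F(Kᵢ−1)) = 0.
g(0) = ΣzᵢKᵢ − 1 = 0.857 and g(1) = 1 − Σzᵢ/Kᵢ = -0.258, so a root lies in (0, 1).
Newton iteration, V/F⁰ = 0.5:
  V/F = 0.500: g = 0.1595, g' = -0.833 → V/F = 0.691
  V/F = 0.691: g = 0.0079, g' = -0.776 → V/F = 0.702
Converged at V/F = 0.702.

V/F = 0.702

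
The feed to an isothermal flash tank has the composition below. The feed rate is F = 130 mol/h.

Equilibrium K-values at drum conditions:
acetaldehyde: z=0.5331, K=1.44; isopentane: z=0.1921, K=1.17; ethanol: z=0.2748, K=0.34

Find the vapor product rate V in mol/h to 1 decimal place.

Iterate (Newton) starting at ψ = 0.5:
  ψ = 0.5000: g = -0.04833, g' = -0.3407 → ψ = 0.3581
  ψ = 0.3581: g = -0.00409, g' = -0.2872 → ψ = 0.3439
  ψ = 0.3439: g = -0.00003, g' = -0.2831 → ψ = 0.3438
Converged at ψ = 0.3438.
Then V = ψ·F = 0.3438·130 = 44.7 mol/h and L = F − V = 85.3 mol/h.

V = 44.7 mol/h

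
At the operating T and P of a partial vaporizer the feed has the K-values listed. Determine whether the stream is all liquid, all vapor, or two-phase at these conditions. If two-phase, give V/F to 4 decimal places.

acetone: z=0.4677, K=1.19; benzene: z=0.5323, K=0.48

all liquid

ΣzᵢKᵢ = 0.8121; Σzᵢ/Kᵢ = 1.5020.
Since ΣzᵢKᵢ < 1 the mixture is below its bubble point — single liquid phase.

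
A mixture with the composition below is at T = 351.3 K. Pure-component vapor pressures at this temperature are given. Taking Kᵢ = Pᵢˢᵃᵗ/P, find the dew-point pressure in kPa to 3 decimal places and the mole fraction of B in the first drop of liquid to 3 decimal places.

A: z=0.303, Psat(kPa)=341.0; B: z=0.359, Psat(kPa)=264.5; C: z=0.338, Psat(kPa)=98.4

Pdew = 176.032 kPa, x_B = 0.239

At the dew point ψ → 1, so Σzᵢ/Kᵢ = 1 with Kᵢ = Pᵢˢᵃᵗ/P ⇒ 1/P = Σzᵢ/Pᵢˢᵃᵗ.
1/P = 0.303/341.0 + 0.359/264.5 + 0.338/98.4 = 0.005681 ⇒ P = 176.032 kPa
xᵢ = zᵢP/Pᵢˢᵃᵗ ⇒ x_B = 0.359·176.032/264.5 = 0.239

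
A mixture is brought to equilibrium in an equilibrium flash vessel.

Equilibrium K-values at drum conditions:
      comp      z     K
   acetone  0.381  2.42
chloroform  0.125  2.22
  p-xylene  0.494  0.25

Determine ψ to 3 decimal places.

ψ = 0.314

Rachford–Rice: g(ψ) = Σ zᵢ(Kᵢ−1)/(1+ψ(Kᵢ−1)) = 0.
g(0) = ΣzᵢKᵢ − 1 = 0.323 and g(1) = 1 − Σzᵢ/Kᵢ = -1.190, so a root lies in (0, 1).
Newton–Raphson from ψ = 0.5:
  ψ = 0.500: g = -0.1817, g' = -1.046 → ψ = 0.326
  ψ = 0.326: g = -0.0117, g' = -0.941 → ψ = 0.314
Converged at ψ = 0.314.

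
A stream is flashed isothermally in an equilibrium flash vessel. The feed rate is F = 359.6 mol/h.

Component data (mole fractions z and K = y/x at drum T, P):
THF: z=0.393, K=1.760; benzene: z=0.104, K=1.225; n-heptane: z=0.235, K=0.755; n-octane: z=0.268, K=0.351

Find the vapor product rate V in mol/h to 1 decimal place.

V = 94.3 mol/h

Rachford–Rice: g(β) = Σ zᵢ(Kᵢ−1)/(1+β(Kᵢ−1)) = 0.
Check two-phase: ΣzᵢKᵢ = 1.091 > 1 and Σzᵢ/Kᵢ = 1.383 > 1, so g(0) = 0.091 > 0 and g(1) = -0.383 < 0.
Newton–Raphson from β = 0.5:
  β = 0.500: g = -0.0856, g' = -0.389 → β = 0.280
  β = 0.280: g = -0.0061, g' = -0.344 → β = 0.262
Converged at β = 0.262.
Then V = β·F = 0.2623·359.6 = 94.3 mol/h and L = F − V = 265.3 mol/h.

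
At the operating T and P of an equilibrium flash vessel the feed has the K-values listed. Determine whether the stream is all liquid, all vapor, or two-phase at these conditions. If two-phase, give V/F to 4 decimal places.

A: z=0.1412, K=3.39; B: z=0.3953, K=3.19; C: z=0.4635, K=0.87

all vapor

ΣzᵢKᵢ = 2.1429; Σzᵢ/Kᵢ = 0.6983.
Since Σzᵢ/Kᵢ < 1 the mixture is above its dew point — single vapor phase.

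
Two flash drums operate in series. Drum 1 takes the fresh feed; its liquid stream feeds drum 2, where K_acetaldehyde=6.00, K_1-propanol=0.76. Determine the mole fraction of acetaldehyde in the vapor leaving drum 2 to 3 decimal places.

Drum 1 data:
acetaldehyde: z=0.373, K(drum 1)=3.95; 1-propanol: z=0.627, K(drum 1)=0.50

Drum 1:
Rachford–Rice: g(ψ₁) = Σ zᵢ(Kᵢ−1)/(1+ψ₁(Kᵢ−1)) = 0.
Check two-phase: ΣzᵢKᵢ = 1.787 > 1 and Σzᵢ/Kᵢ = 1.348 > 1, so g(0) = 0.787 > 0 and g(1) = -0.348 < 0.
Binary case is linear: z₁(K₁−1)(1+ψ₁(K₂−1)) + z₂(K₂−1)(1+ψ₁(K₁−1)) = 0
⇒ ψ₁ = [z₁(K₁−1)+z₂(K₂−1)] / [−(K₁−1)(K₂−1)] = 0.7869/1.4750 = 0.533
Drum-1 compositions:
  acetaldehyde: x = 0.145, y = 0.572
  1-propanol: x = 0.855, y = 0.428
Drum-2 feed = drum-1 liquid: z₂ = (0.1449, 0.8551).
Drum 2:
Let ψ₂ = V/F and solve Σ zᵢ(Kᵢ−1)/(1+ψ₂(Kᵢ−1)) = 0.
Feasibility: ΣzᵢKᵢ = 1.519, Σzᵢ/Kᵢ = 1.149 — both > 1, two phases present.
Binary case is linear: z₁(K₁−1)(1+ψ₂(K₂−1)) + z₂(K₂−1)(1+ψ₂(K₁−1)) = 0
⇒ ψ₂ = [z₁(K₁−1)+z₂(K₂−1)] / [−(K₁−1)(K₂−1)] = 0.5194/1.2000 = 0.433
  acetaldehyde: x = 0.046, y = 0.275
  1-propanol: x = 0.954, y = 0.725

y_acetaldehyde (drum 2) = 0.275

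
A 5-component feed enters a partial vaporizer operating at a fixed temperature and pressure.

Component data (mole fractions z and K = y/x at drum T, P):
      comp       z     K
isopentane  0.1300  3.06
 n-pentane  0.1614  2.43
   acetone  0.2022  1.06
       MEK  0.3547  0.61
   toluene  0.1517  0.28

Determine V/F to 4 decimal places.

V/F = 0.3779

Iterate (Newton) starting at V/F = 0.35:
  V/F = 0.3500: g = 0.01508, g' = -0.5465 → V/F = 0.3776
  V/F = 0.3776: g = 0.00014, g' = -0.5369 → V/F = 0.3779
Converged at V/F = 0.3779.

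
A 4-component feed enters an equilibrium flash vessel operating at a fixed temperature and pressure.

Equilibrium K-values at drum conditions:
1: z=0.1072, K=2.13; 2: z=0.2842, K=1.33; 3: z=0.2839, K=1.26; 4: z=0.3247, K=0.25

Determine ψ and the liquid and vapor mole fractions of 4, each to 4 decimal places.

ψ = 0.1223, x_4 = 0.3575, y_4 = 0.0894

Let ψ = V/F and solve Σ zᵢ(Kᵢ−1)/(1+ψ(Kᵢ−1)) = 0.
g(0) = ΣzᵢKᵢ − 1 = 0.0452 and g(1) = 1 − Σzᵢ/Kᵢ = -0.7881, so a root lies in (0, 1).
Newton iteration, ψ⁰ = 0.31:
  ψ = 0.3100: g = -0.07420, g' = -0.4270 → ψ = 0.1363
  ψ = 0.1363: g = -0.00523, g' = -0.3756 → ψ = 0.1223
Converged at ψ = 0.1223.
Compositions from xᵢ = zᵢ/(1+ψ(Kᵢ−1)), yᵢ = Kᵢxᵢ:
  1: x = 0.0942, y = 0.2006
  2: x = 0.2732, y = 0.3633
  3: x = 0.2752, y = 0.3467
  4: x = 0.3575, y = 0.0894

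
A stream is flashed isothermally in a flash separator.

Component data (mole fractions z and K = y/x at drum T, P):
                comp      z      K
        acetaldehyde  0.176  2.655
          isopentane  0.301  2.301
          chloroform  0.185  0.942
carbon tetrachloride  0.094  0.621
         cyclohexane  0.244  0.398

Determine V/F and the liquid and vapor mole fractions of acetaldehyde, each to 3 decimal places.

Iterate (Newton) starting at V/F = 0.5:
  V/F = 0.500: g = 0.1315, g' = -0.534 → V/F = 0.746
  V/F = 0.746: g = 0.0013, g' = -0.546 → V/F = 0.749
Converged at V/F = 0.749.
Compositions from xᵢ = zᵢ/(1+V/F(Kᵢ−1)), yᵢ = Kᵢxᵢ:
  acetaldehyde: x = 0.079, y = 0.209
  isopentane: x = 0.152, y = 0.351
  chloroform: x = 0.193, y = 0.182
  carbon tetrachloride: x = 0.131, y = 0.082
  cyclohexane: x = 0.444, y = 0.177

V/F = 0.749, x_acetaldehyde = 0.079, y_acetaldehyde = 0.209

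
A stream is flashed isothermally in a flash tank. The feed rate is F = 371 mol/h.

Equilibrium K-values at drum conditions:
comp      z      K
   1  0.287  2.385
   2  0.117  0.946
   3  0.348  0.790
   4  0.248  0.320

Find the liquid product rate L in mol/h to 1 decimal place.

Material balance + equilibrium reduce to Σ zᵢ(Kᵢ−1)/(1+V/F(Kᵢ−1)) = 0.
g(0) = ΣzᵢKᵢ − 1 = 0.149 and g(1) = 1 − Σzᵢ/Kᵢ = -0.460, so a root lies in (0, 1).
Newton iteration, V/F⁰ = 0.45:
  V/F = 0.450: g = -0.0853, g' = -0.466 → V/F = 0.267
  V/F = 0.267: g = 0.0003, g' = -0.482 → V/F = 0.268
Converged at V/F = 0.268.
Then V = V/F·F = 0.2676·371 = 99.3 mol/h and L = F − V = 271.7 mol/h.

L = 271.7 mol/h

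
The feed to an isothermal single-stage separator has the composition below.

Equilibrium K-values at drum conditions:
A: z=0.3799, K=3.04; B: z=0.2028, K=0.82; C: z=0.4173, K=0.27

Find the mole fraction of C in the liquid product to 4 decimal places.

Material balance + equilibrium reduce to Σ zᵢ(Kᵢ−1)/(1+ψ(Kᵢ−1)) = 0.
Feasibility: ΣzᵢKᵢ = 1.4339, Σzᵢ/Kᵢ = 1.9178 — both > 1, two phases present.
Newton iteration, ψ⁰ = 0.5:
  ψ = 0.5000: g = -0.13618, g' = -0.9469 → ψ = 0.3562
  ψ = 0.3562: g = -0.00182, g' = -0.9439 → ψ = 0.3543
Converged at ψ = 0.3543.
Compositions from xᵢ = zᵢ/(1+ψ(Kᵢ−1)), yᵢ = Kᵢxᵢ:
  A: x = 0.2205, y = 0.6704
  B: x = 0.2166, y = 0.1776
  C: x = 0.5629, y = 0.1520

x_C = 0.5629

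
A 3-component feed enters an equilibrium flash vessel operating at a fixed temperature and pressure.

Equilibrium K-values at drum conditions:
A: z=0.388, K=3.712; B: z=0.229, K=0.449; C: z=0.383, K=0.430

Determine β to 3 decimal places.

β = 0.464

Iterate (Newton) starting at β = 0.5:
  β = 0.500: g = -0.0329, g' = -0.890 → β = 0.463
  β = 0.463: g = 0.0005, g' = -0.916 → β = 0.464
Converged at β = 0.464.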